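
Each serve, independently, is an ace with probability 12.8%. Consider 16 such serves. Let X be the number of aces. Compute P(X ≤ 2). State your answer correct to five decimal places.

X ~ Binomial(16, 0.128); P(X ≤ 2) = Σ C(16,k) p^k (1−p)^(16−k) over k:
  k=0: C(16,0)·0.128^0·0.872^16 = 0.1117542
  k=1: C(16,1)·0.128^1·0.872^15 = 0.2624685
  k=2: C(16,2)·0.128^2·0.872^14 = 0.2889562
Total = 0.6631789

0.66318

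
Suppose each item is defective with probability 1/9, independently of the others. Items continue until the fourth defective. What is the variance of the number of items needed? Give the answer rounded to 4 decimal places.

288.0000

Y = total items until the fourth success; negative binomial with r=4, p=0.111111.
Var(Y) = r(1−p)/p² = 4·0.888889 / 0.111111² = 288.000000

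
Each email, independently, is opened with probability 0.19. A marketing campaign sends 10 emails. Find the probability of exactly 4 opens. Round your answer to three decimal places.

0.077

X ~ Binomial(n=10, p=0.19).
P(X=4) = C(10,4) · p^4 · (1−p)^6
= 210 · 0.0013032 · 0.28243 = 0.07729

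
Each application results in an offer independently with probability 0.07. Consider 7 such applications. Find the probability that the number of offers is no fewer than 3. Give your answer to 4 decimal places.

X ~ Binomial(7, 0.07); P(X ≥ 3) = Σ C(7,k) p^k (1−p)^(7−k) over k:
  k=3: C(7,3)·0.07^3·0.93^4 = 0.008980
  k=4: C(7,4)·0.07^4·0.93^3 = 0.000676
  k=5: C(7,5)·0.07^5·0.93^2 = 0.000031
  k=6: C(7,6)·0.07^6·0.93^1 = 0.000001
  k=7: C(7,7)·0.07^7·0.93^0 = 0.000000
Total = 0.009688

0.0097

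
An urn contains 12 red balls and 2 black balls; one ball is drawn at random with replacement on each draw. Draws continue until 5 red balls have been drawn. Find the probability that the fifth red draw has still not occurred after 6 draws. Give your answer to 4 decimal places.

0.2069

Needing more than 6 draws ⇔ fewer than 5 successes in the first 6. With X ~ Binomial(6, 0.857143), P(Y > 6) = P(X ≤ 4).
  k=0: C(6,0)·0.857143^0·0.142857^6 = 0.000008
  k=1: C(6,1)·0.857143^1·0.142857^5 = 0.000306
  k=2: C(6,2)·0.857143^2·0.142857^4 = 0.004590
  k=3: C(6,3)·0.857143^3·0.142857^3 = 0.036719
  k=4: C(6,4)·0.857143^4·0.142857^2 = 0.165237
P(X ≤ 4) = 0.206861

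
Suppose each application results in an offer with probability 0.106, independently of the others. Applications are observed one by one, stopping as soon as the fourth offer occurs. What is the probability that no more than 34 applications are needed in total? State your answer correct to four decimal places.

0.4928

Finishing within 34 applications ⇔ at least 4 successes in the first 34. With X ~ Binomial(34, 0.106), P(Y ≤ 34) = 1 − P(X ≤ 3).
  k=0: C(34,0)·0.106^0·0.894^34 = 0.022155
  k=1: C(34,1)·0.106^1·0.894^33 = 0.089315
  k=2: C(34,2)·0.106^2·0.894^32 = 0.174733
  k=3: C(34,3)·0.106^3·0.894^31 = 0.220990
1 − 0.507193 = 0.492807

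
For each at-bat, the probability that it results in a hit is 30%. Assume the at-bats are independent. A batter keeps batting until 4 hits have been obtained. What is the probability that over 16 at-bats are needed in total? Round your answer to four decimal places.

0.2459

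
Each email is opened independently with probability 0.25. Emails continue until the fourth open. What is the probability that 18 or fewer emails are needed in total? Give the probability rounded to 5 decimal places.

Finishing within 18 emails ⇔ at least 4 successes in the first 18. With X ~ Binomial(18, 0.25), P(Y ≤ 18) = 1 − P(X ≤ 3).
  k=0: C(18,0)·0.25^0·0.75^18 = 0.0056377
  k=1: C(18,1)·0.25^1·0.75^17 = 0.0338263
  k=2: C(18,2)·0.25^2·0.75^16 = 0.0958411
  k=3: C(18,3)·0.25^3·0.75^15 = 0.1703841
1 − 0.3056892 = 0.6943108

0.69431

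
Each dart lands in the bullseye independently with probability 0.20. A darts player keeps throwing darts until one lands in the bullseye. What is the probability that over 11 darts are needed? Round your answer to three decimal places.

0.086

Y = number of darts to the first success; geometric, p = 0.20.
P(Y > 11) = P(first 11 all fail) = (1−p)^11 = 0.08590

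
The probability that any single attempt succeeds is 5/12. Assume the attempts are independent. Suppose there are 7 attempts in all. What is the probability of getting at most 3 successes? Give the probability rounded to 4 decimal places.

0.6773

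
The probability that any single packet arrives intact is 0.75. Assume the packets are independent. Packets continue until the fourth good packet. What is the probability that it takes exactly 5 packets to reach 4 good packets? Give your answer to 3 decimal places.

0.316

Y = trial on which the fourth success occurs; negative binomial, r=4, p=0.75.
P(Y=5) = C(4,3) · p^4 · (1−p)^1
= 4 · 0.31641 · 0.25 = 0.31641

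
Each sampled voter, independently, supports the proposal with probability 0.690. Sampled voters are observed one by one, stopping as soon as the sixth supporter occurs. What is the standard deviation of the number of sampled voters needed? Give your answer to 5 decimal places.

Y = total sampled voters until the sixth success; negative binomial with r=6, p=0.69.
SD(Y) = √[r(1−p)/p²] = √(3.9067423) = 1.9765481

1.97655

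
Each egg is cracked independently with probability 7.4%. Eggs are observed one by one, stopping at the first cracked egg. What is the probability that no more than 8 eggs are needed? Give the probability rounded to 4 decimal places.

Y = number of eggs to the first success; geometric, p = 0.074.
P(Y ≤ 8) = 1 − (1−p)^8 = 1 − 0.540615 = 0.459385

0.4594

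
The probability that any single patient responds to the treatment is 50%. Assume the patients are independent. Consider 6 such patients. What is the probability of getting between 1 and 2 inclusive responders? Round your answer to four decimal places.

0.3281

X ~ Binomial(6, 0.50); P(1 ≤ X ≤ 2) = Σ C(6,k) p^k (1−p)^(6−k) over k:
  k=1: C(6,1)·0.50^1·0.50^5 = 0.093750
  k=2: C(6,2)·0.50^2·0.50^4 = 0.234375
Total = 0.328125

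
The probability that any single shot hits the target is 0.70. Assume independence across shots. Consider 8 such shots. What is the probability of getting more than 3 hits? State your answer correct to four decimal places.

0.9420

X ~ Binomial(8, 0.70); P(X ≥ 4) = Σ C(8,k) p^k (1−p)^(8−k) over k:
  k=4: C(8,4)·0.70^4·0.30^4 = 0.136137
  k=5: C(8,5)·0.70^5·0.30^3 = 0.254122
  k=6: C(8,6)·0.70^6·0.30^2 = 0.296475
  k=7: C(8,7)·0.70^7·0.30^1 = 0.197650
  k=8: C(8,8)·0.70^8·0.30^0 = 0.057648
Total = 0.942032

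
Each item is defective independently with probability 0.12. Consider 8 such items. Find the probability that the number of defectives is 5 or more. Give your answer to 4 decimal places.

X ~ Binomial(8, 0.12); P(X ≥ 5) = Σ C(8,k) p^k (1−p)^(8−k) over k:
  k=5: C(8,5)·0.12^5·0.88^3 = 0.000950
  k=6: C(8,6)·0.12^6·0.88^2 = 0.000065
  k=7: C(8,7)·0.12^7·0.88^1 = 0.000003
  k=8: C(8,8)·0.12^8·0.88^0 = 0.000000
Total = 0.001017

0.0010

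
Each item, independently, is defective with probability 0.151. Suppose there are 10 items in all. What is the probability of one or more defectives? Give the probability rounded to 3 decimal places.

P(at least one) = 1 − P(none) = 1 − (1 − 0.151)^10
= 1 − 0.19457 = 0.80543

0.805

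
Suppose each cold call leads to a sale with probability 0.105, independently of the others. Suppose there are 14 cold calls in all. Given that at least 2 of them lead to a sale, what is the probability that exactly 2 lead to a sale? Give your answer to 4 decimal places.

X ~ Binomial(14, 0.105). Want P(X=2 | X≥2) = P(X=2) / P(X≥2).
P(X=2) = C(14,2)·0.105^2·0.895^12 = 0.265031
P(X≥2) = 1 − 0.211603 − 0.347550 = 0.440847
Ratio = 0.265031 / 0.440847 = 0.601185

0.6012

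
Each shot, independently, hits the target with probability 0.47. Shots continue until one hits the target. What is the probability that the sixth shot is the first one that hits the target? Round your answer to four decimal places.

0.0197

Geometric (trials to first success), p = 0.47.
P(Y = 6) = (1−p)^5 · p = 0.04182 · 0.47 = 0.019655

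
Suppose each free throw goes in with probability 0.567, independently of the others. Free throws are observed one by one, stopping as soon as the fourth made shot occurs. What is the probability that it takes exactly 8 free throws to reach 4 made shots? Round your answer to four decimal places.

0.1272

Y = trial on which the fourth success occurs; negative binomial, r=4, p=0.567.
P(Y=8) = C(7,3) · p^4 · (1−p)^4
= 35 · 0.10336 · 0.035152 = 0.127160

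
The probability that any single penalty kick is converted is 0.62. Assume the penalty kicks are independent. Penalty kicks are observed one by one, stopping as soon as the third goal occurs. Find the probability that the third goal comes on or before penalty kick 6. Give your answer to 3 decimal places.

0.847

Finishing within 6 penalty kicks ⇔ at least 3 successes in the first 6. With X ~ Binomial(6, 0.62), P(Y ≤ 6) = 1 − P(X ≤ 2).
  k=0: C(6,0)·0.62^0·0.38^6 = 0.00301
  k=1: C(6,1)·0.62^1·0.38^5 = 0.02948
  k=2: C(6,2)·0.62^2·0.38^4 = 0.12023
1 − 0.15272 = 0.84728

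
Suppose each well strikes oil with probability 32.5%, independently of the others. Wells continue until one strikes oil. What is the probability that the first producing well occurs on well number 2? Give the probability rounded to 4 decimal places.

0.2194

Geometric (trials to first success), p = 0.325.
P(Y = 2) = (1−p)^1 · p = 0.675 · 0.325 = 0.219375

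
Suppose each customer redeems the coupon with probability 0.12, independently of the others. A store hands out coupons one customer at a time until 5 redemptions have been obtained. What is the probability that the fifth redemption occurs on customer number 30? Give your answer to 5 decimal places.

0.02419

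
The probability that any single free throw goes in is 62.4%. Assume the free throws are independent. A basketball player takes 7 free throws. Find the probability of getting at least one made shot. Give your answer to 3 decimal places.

P(at least one) = 1 − P(none) = 1 − (1 − 0.624)^7
= 1 − 0.00106 = 0.99894

0.999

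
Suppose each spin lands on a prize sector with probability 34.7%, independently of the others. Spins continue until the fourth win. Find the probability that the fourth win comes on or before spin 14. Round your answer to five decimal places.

Finishing within 14 spins ⇔ at least 4 successes in the first 14. With X ~ Binomial(14, 0.347), P(Y ≤ 14) = 1 − P(X ≤ 3).
  k=0: C(14,0)·0.347^0·0.653^14 = 0.0025632
  k=1: C(14,1)·0.347^1·0.653^13 = 0.0190690
  k=2: C(14,2)·0.347^2·0.653^12 = 0.0658656
  k=3: C(14,3)·0.347^3·0.653^11 = 0.1400022
1 − 0.2275000 = 0.7725000

0.77250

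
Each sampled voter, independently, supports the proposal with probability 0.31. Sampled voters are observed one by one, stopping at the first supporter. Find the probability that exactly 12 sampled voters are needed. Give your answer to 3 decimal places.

Geometric (trials to first success), p = 0.31.
P(Y = 12) = (1−p)^11 · p = 0.016879 · 0.31 = 0.00523

0.005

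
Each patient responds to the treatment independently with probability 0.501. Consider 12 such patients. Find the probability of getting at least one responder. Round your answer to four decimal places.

0.9998

P(at least one) = 1 − P(none) = 1 − (1 − 0.501)^12
= 1 − 0.000238 = 0.999762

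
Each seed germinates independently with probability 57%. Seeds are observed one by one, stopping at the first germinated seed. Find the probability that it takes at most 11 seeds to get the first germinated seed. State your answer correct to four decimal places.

Y = number of seeds to the first success; geometric, p = 0.57.
P(Y ≤ 11) = 1 − (1−p)^11 = 1 − 0.000093 = 0.999907

0.9999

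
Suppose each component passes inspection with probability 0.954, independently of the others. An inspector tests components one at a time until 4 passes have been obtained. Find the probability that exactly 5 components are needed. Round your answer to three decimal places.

Y = trial on which the fourth success occurs; negative binomial, r=4, p=0.954.
P(Y=5) = C(4,3) · p^4 · (1−p)^1
= 4 · 0.82831 · 0.046 = 0.15241

0.152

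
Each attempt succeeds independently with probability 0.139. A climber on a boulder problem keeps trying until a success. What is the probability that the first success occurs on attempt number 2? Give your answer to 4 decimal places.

Geometric (trials to first success), p = 0.139.
P(Y = 2) = (1−p)^1 · p = 0.861 · 0.139 = 0.119679

0.1197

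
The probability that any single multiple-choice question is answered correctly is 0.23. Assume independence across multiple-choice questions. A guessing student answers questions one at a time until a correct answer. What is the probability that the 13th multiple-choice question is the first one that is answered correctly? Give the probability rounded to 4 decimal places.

Geometric (trials to first success), p = 0.23.
P(Y = 13) = (1−p)^12 · p = 0.04344 · 0.23 = 0.009991

0.0100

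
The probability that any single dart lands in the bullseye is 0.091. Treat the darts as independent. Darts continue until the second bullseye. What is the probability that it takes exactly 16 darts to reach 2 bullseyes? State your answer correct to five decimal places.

0.03266

Y = trial on which the second success occurs; negative binomial, r=2, p=0.091.
P(Y=16) = C(15,1) · p^2 · (1−p)^14
= 15 · 0.008281 · 0.26296 = 0.0326639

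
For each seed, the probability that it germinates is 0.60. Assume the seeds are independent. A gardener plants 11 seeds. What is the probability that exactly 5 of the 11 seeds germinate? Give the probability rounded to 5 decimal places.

0.14715

X ~ Binomial(n=11, p=0.60).
P(X=5) = C(11,5) · p^5 · (1−p)^6
= 462 · 0.07776 · 0.004096 = 0.1471493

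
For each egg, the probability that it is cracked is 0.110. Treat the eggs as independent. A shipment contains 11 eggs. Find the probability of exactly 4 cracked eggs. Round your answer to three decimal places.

0.021

X ~ Binomial(n=11, p=0.11).
P(X=4) = C(11,4) · p^4 · (1−p)^7
= 330 · 0.00014641 · 0.44231 = 0.02137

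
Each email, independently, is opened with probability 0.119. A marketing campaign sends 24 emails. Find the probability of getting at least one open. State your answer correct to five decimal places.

0.95220

P(at least one) = 1 − P(none) = 1 − (1 − 0.119)^24
= 1 − 0.0477993 = 0.9522007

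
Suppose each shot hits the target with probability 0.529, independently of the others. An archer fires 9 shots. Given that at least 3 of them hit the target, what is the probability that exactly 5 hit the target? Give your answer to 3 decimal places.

0.275

X ~ Binomial(9, 0.529). Want P(X=5 | X≥3) = P(X=5) / P(X≥3).
P(X=5) = C(9,5)·0.529^5·0.471^4 = 0.25688
P(X≥3) = 1 − 0.00114 − 0.01153 − 0.05180 = 0.93552
Ratio = 0.25688 / 0.93552 = 0.27459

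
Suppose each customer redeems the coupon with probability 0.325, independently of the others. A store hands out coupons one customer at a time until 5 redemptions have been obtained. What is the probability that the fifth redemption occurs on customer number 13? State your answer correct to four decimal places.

Y = trial on which the fifth success occurs; negative binomial, r=5, p=0.325.
P(Y=13) = C(12,4) · p^5 · (1−p)^8
= 495 · 0.0036259 · 0.043095 = 0.077349

0.0773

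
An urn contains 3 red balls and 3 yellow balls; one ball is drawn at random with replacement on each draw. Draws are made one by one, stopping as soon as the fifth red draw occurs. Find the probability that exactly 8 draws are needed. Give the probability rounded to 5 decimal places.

Y = trial on which the fifth success occurs; negative binomial, r=5, p=0.50.
P(Y=8) = C(7,4) · p^5 · (1−p)^3
= 35 · 0.03125 · 0.125 = 0.1367188

0.13672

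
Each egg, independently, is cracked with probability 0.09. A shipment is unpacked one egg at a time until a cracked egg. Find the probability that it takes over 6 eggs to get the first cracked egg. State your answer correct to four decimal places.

Y = number of eggs to the first success; geometric, p = 0.09.
P(Y > 6) = P(first 6 all fail) = (1−p)^6 = 0.567869

0.5679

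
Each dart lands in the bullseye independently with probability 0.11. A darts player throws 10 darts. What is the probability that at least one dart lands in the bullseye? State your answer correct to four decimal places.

P(at least one) = 1 − P(none) = 1 − (1 − 0.11)^10
= 1 − 0.311817 = 0.688183

0.6882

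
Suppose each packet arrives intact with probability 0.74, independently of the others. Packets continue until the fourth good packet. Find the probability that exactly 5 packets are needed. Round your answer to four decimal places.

Y = trial on which the fourth success occurs; negative binomial, r=4, p=0.74.
P(Y=5) = C(4,3) · p^4 · (1−p)^1
= 4 · 0.29987 · 0.26 = 0.311860

0.3119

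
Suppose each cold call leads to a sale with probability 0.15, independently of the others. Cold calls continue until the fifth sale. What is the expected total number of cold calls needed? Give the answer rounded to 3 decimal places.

33.333

Y = total cold calls until the fifth success; negative binomial with r=5, p=0.15.
E[Y] = r / p = 5 / 0.15 = 33.33333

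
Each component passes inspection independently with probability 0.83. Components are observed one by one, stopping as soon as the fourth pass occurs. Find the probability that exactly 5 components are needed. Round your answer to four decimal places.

0.3227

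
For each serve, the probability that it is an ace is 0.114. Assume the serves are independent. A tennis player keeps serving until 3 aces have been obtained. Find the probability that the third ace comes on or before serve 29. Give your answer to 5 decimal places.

0.65763

Finishing within 29 serves ⇔ at least 3 successes in the first 29. With X ~ Binomial(29, 0.114), P(Y ≤ 29) = 1 − P(X ≤ 2).
  k=0: C(29,0)·0.114^0·0.886^29 = 0.0298936
  k=1: C(29,1)·0.114^1·0.886^28 = 0.1115442
  k=2: C(29,2)·0.114^2·0.886^27 = 0.2009307
1 − 0.3423685 = 0.6576315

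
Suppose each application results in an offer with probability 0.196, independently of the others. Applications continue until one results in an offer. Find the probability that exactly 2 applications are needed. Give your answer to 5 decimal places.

0.15758

Geometric (trials to first success), p = 0.196.
P(Y = 2) = (1−p)^1 · p = 0.804 · 0.196 = 0.1575840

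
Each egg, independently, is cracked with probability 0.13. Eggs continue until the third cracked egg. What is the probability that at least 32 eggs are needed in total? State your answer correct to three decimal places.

Needing more than 31 eggs ⇔ fewer than 3 successes in the first 31. With X ~ Binomial(31, 0.13), P(Y > 31) = P(X ≤ 2).
  k=0: C(31,0)·0.13^0·0.87^31 = 0.01334
  k=1: C(31,1)·0.13^1·0.87^30 = 0.06178
  k=2: C(31,2)·0.13^2·0.87^29 = 0.13848
P(X ≤ 2) = 0.21361

0.214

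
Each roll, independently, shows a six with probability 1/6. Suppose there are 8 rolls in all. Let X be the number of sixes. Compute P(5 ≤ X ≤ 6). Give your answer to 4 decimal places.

0.0046

X ~ Binomial(8, 0.166667); P(5 ≤ X ≤ 6) = Σ C(8,k) p^k (1−p)^(8−k) over k:
  k=5: C(8,5)·0.166667^5·0.833333^3 = 0.004168
  k=6: C(8,6)·0.166667^6·0.833333^2 = 0.000417
Total = 0.004584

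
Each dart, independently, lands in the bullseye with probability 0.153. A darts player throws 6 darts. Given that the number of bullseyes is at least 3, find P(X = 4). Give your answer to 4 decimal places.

X ~ Binomial(6, 0.153). Want P(X=4 | X≥3) = P(X=4) / P(X≥3).
P(X=4) = C(6,4)·0.153^4·0.847^2 = 0.005897
P(X≥3) = 1 − 0.369233 − 0.400184 − 0.180721 = 0.049862
Ratio = 0.005897 / 0.049862 = 0.118264

0.1183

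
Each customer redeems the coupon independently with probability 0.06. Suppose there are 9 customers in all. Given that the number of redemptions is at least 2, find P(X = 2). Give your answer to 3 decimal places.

X ~ Binomial(9, 0.06). Want P(X=2 | X≥2) = P(X=2) / P(X≥2).
P(X=2) = C(9,2)·0.06^2·0.94^7 = 0.08404
P(X≥2) = 1 − 0.57299 − 0.32917 = 0.09784
Ratio = 0.08404 / 0.09784 = 0.85900

0.859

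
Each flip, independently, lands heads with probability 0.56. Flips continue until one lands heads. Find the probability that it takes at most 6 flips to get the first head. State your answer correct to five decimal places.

0.99274

Y = number of flips to the first success; geometric, p = 0.56.
P(Y ≤ 6) = 1 − (1−p)^6 = 1 − 0.0072563 = 0.9927437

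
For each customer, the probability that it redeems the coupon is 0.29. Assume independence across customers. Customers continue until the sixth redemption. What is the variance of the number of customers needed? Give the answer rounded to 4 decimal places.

Y = total customers until the sixth success; negative binomial with r=6, p=0.29.
Var(Y) = r(1−p)/p² = 6·0.71 / 0.29² = 50.653983

50.6540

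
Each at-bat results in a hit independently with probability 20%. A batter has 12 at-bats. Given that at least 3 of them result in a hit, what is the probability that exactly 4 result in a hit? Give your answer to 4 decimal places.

X ~ Binomial(12, 0.20). Want P(X=4 | X≥3) = P(X=4) / P(X≥3).
P(X=4) = C(12,4)·0.20^4·0.80^8 = 0.132876
P(X≥3) = 1 − 0.068719 − 0.206158 − 0.283468 = 0.441654
Ratio = 0.132876 / 0.441654 = 0.300859

0.3009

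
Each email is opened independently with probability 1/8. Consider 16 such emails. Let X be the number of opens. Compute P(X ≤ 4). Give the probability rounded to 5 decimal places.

X ~ Binomial(16, 0.125); P(X ≤ 4) = Σ C(16,k) p^k (1−p)^(16−k) over k:
  k=0: C(16,0)·0.125^0·0.875^16 = 0.1180671
  k=1: C(16,1)·0.125^1·0.875^15 = 0.2698676
  k=2: C(16,2)·0.125^2·0.875^14 = 0.2891439
  k=3: C(16,3)·0.125^3·0.875^13 = 0.1927626
  k=4: C(16,4)·0.125^4·0.875^12 = 0.0894969
Total = 0.9593381

0.95934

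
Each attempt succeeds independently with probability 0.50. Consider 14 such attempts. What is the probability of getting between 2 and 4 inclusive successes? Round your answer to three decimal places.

0.089

X ~ Binomial(14, 0.50); P(2 ≤ X ≤ 4) = Σ C(14,k) p^k (1−p)^(14−k) over k:
  k=2: C(14,2)·0.50^2·0.50^12 = 0.00555
  k=3: C(14,3)·0.50^3·0.50^11 = 0.02222
  k=4: C(14,4)·0.50^4·0.50^10 = 0.06110
Total = 0.08887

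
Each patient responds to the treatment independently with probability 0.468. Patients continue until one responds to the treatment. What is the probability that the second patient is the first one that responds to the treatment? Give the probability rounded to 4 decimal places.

Geometric (trials to first success), p = 0.468.
P(Y = 2) = (1−p)^1 · p = 0.532 · 0.468 = 0.248976

0.2490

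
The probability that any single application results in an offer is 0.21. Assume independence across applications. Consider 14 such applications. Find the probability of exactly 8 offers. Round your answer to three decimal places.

0.003

X ~ Binomial(n=14, p=0.21).
P(X=8) = C(14,8) · p^8 · (1−p)^6
= 3003 · 3.7823e-06 · 0.24309 = 0.00276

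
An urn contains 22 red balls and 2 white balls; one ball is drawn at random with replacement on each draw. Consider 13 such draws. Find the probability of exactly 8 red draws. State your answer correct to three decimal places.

X ~ Binomial(n=13, p=0.916667).
P(X=8) = C(13,8) · p^8 · (1−p)^5
= 1287 · 0.49853 · 4.0188e-06 = 0.00258

0.003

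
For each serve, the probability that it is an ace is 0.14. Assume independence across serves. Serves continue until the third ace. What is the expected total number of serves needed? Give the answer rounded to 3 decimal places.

Y = total serves until the third success; negative binomial with r=3, p=0.14.
E[Y] = r / p = 3 / 0.14 = 21.42857

21.429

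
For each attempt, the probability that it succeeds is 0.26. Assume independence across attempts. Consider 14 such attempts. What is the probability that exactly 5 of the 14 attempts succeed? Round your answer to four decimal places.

X ~ Binomial(n=14, p=0.26).
P(X=5) = C(14,5) · p^5 · (1−p)^9
= 2002 · 0.0011881 · 0.06654 = 0.158276

0.1583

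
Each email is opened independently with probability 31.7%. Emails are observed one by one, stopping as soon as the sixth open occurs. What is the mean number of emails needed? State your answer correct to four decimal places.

18.9274

Y = total emails until the sixth success; negative binomial with r=6, p=0.317.
E[Y] = r / p = 6 / 0.317 = 18.927445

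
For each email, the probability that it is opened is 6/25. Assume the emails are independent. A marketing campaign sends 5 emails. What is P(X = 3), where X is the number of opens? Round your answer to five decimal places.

0.07985

X ~ Binomial(n=5, p=0.24).
P(X=3) = C(5,3) · p^3 · (1−p)^2
= 10 · 0.013824 · 0.5776 = 0.0798474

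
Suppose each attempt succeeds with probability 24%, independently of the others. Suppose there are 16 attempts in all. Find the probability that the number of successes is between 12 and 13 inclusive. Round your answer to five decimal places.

X ~ Binomial(16, 0.24); P(12 ≤ X ≤ 13) = Σ C(16,k) p^k (1−p)^(16−k) over k:
  k=12: C(16,12)·0.24^12·0.76^4 = 0.0000222
  k=13: C(16,13)·0.24^13·0.76^3 = 0.0000022
Total = 0.0000243

0.00002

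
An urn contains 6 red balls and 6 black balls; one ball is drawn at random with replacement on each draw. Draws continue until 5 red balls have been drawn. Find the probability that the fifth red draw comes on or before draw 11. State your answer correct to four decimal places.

0.7256

Finishing within 11 draws ⇔ at least 5 successes in the first 11. With X ~ Binomial(11, 0.50), P(Y ≤ 11) = 1 − P(X ≤ 4).
  k=0: C(11,0)·0.50^0·0.50^11 = 0.000488
  k=1: C(11,1)·0.50^1·0.50^10 = 0.005371
  k=2: C(11,2)·0.50^2·0.50^9 = 0.026855
  k=3: C(11,3)·0.50^3·0.50^8 = 0.080566
  k=4: C(11,4)·0.50^4·0.50^7 = 0.161133
1 − 0.274414 = 0.725586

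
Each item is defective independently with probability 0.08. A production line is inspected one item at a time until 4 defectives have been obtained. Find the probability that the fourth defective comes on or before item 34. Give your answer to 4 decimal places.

Finishing within 34 items ⇔ at least 4 successes in the first 34. With X ~ Binomial(34, 0.08), P(Y ≤ 34) = 1 − P(X ≤ 3).
  k=0: C(34,0)·0.08^0·0.92^34 = 0.058720
  k=1: C(34,1)·0.08^1·0.92^33 = 0.173607
  k=2: C(34,2)·0.08^2·0.92^32 = 0.249088
  k=3: C(34,3)·0.08^3·0.92^31 = 0.231038
1 − 0.712454 = 0.287546

0.2875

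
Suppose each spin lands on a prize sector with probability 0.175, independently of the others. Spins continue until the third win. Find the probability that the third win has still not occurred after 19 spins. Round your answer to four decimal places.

0.3291

Needing more than 19 spins ⇔ fewer than 3 successes in the first 19. With X ~ Binomial(19, 0.175), P(Y > 19) = P(X ≤ 2).
  k=0: C(19,0)·0.175^0·0.825^19 = 0.025860
  k=1: C(19,1)·0.175^1·0.825^18 = 0.104223
  k=2: C(19,2)·0.175^2·0.825^17 = 0.198971
P(X ≤ 2) = 0.329053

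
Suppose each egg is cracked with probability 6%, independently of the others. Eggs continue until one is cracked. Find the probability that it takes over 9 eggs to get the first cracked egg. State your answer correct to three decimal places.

0.573

Y = number of eggs to the first success; geometric, p = 0.06.
P(Y > 9) = P(first 9 all fail) = (1−p)^9 = 0.57299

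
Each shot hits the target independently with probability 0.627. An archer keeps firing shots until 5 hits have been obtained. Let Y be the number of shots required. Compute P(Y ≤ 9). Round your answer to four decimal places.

0.7872

Finishing within 9 shots ⇔ at least 5 successes in the first 9. With X ~ Binomial(9, 0.627), P(Y ≤ 9) = 1 − P(X ≤ 4).
  k=0: C(9,0)·0.627^0·0.373^9 = 0.000140
  k=1: C(9,1)·0.627^1·0.373^8 = 0.002114
  k=2: C(9,2)·0.627^2·0.373^7 = 0.014217
  k=3: C(9,3)·0.627^3·0.373^6 = 0.055762
  k=4: C(9,4)·0.627^4·0.373^5 = 0.140600
1 − 0.212832 = 0.787168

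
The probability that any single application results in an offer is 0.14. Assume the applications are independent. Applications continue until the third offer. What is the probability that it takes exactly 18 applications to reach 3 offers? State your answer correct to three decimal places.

Y = trial on which the third success occurs; negative binomial, r=3, p=0.14.
P(Y=18) = C(17,2) · p^3 · (1−p)^15
= 136 · 0.002744 · 0.10411 = 0.03885

0.039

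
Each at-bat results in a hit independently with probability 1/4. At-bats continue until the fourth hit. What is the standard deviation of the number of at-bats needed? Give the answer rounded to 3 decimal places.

Y = total at-bats until the fourth success; negative binomial with r=4, p=0.25.
SD(Y) = √[r(1−p)/p²] = √(48.00000) = 6.92820

6.928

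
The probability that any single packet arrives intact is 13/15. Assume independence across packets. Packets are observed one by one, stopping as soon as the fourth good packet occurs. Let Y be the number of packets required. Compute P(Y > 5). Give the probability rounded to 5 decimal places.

Needing more than 5 packets ⇔ fewer than 4 successes in the first 5. With X ~ Binomial(5, 0.866667), P(Y > 5) = P(X ≤ 3).
  k=0: C(5,0)·0.866667^0·0.133333^5 = 0.0000421
  k=1: C(5,1)·0.866667^1·0.133333^4 = 0.0013695
  k=2: C(5,2)·0.866667^2·0.133333^3 = 0.0178041
  k=3: C(5,3)·0.866667^3·0.133333^2 = 0.1157267
P(X ≤ 3) = 0.1349426

0.13494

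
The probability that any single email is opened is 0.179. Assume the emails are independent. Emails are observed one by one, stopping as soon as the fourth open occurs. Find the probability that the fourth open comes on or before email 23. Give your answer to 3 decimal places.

0.610

Finishing within 23 emails ⇔ at least 4 successes in the first 23. With X ~ Binomial(23, 0.179), P(Y ≤ 23) = 1 − P(X ≤ 3).
  k=0: C(23,0)·0.179^0·0.821^23 = 0.01071
  k=1: C(23,1)·0.179^1·0.821^22 = 0.05372
  k=2: C(23,2)·0.179^2·0.821^21 = 0.12883
  k=3: C(23,3)·0.179^3·0.821^20 = 0.19663
1 − 0.38989 = 0.61011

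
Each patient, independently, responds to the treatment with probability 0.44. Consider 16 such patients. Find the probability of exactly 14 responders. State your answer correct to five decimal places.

0.00038

X ~ Binomial(n=16, p=0.44).
P(X=14) = C(16,14) · p^14 · (1−p)^2
= 120 · 1.0194e-05 · 0.3136 = 0.0003836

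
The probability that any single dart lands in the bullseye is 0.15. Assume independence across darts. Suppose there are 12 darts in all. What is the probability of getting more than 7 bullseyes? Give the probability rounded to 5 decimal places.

0.00007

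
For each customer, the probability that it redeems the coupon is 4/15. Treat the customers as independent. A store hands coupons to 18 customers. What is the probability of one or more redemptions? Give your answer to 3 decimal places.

P(at least one) = 1 − P(none) = 1 − (1 − 0.266667)^18
= 1 − 0.00376 = 0.99624

0.996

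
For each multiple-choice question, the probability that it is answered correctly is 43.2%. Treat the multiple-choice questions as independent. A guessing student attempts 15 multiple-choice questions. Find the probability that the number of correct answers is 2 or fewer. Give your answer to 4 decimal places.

0.0151

X ~ Binomial(15, 0.432); P(X ≤ 2) = Σ C(15,k) p^k (1−p)^(15−k) over k:
  k=0: C(15,0)·0.432^0·0.568^15 = 0.000207
  k=1: C(15,1)·0.432^1·0.568^14 = 0.002358
  k=2: C(15,2)·0.432^2·0.568^13 = 0.012551
Total = 0.015115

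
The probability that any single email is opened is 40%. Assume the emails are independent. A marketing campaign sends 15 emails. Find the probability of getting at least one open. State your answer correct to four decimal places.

0.9995

P(at least one) = 1 − P(none) = 1 − (1 − 0.40)^15
= 1 − 0.000470 = 0.999530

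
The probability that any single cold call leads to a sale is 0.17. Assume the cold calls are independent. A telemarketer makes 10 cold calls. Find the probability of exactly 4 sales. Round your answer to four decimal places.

0.0573

X ~ Binomial(n=10, p=0.17).
P(X=4) = C(10,4) · p^4 · (1−p)^6
= 210 · 0.00083521 · 0.32694 = 0.057343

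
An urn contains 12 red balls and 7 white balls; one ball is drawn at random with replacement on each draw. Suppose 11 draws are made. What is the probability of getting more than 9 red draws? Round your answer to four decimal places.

0.0473

X ~ Binomial(11, 0.631579); P(X ≥ 10) = Σ C(11,k) p^k (1−p)^(11−k) over k:
  k=10: C(11,10)·0.631579^10·0.368421^1 = 0.040927
  k=11: C(11,11)·0.631579^11·0.368421^0 = 0.006378
Total = 0.047306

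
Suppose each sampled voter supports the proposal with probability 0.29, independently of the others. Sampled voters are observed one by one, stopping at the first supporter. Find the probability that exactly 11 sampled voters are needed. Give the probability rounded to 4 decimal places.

0.0094

Geometric (trials to first success), p = 0.29.
P(Y = 11) = (1−p)^10 · p = 0.032552 · 0.29 = 0.009440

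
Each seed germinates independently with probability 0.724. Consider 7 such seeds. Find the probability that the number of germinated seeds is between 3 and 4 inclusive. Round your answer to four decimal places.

0.2793

X ~ Binomial(7, 0.724); P(3 ≤ X ≤ 4) = Σ C(7,k) p^k (1−p)^(7−k) over k:
  k=3: C(7,3)·0.724^3·0.276^4 = 0.077076
  k=4: C(7,4)·0.724^4·0.276^3 = 0.202185
Total = 0.279261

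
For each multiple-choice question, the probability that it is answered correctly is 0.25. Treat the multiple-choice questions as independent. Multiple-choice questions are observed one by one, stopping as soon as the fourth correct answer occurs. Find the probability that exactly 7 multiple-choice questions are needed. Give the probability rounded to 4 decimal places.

Y = trial on which the fourth success occurs; negative binomial, r=4, p=0.25.
P(Y=7) = C(6,3) · p^4 · (1−p)^3
= 20 · 0.0039062 · 0.42188 = 0.032959

0.0330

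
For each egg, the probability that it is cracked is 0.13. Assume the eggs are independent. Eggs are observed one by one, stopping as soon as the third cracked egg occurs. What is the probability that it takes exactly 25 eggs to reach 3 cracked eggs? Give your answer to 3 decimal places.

0.028

Y = trial on which the third success occurs; negative binomial, r=3, p=0.13.
P(Y=25) = C(24,2) · p^3 · (1−p)^22
= 276 · 0.002197 · 0.046711 = 0.02832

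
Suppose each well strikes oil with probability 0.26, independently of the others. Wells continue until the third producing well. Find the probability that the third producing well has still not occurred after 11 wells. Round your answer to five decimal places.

0.42466

Needing more than 11 wells ⇔ fewer than 3 successes in the first 11. With X ~ Binomial(11, 0.26), P(Y > 11) = P(X ≤ 2).
  k=0: C(11,0)·0.26^0·0.74^11 = 0.0364375
  k=1: C(11,1)·0.26^1·0.74^10 = 0.1408261
  k=2: C(11,2)·0.26^2·0.74^9 = 0.2473972
P(X ≤ 2) = 0.4246609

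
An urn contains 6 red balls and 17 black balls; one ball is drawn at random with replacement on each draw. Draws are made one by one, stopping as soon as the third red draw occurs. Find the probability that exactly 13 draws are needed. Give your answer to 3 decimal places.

0.057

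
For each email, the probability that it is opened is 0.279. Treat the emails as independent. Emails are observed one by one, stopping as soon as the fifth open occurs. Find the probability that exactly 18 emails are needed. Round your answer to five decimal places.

0.05725

Y = trial on which the fifth success occurs; negative binomial, r=5, p=0.279.
P(Y=18) = C(17,4) · p^5 · (1−p)^13
= 2380 · 0.0016905 · 0.014228 = 0.0572475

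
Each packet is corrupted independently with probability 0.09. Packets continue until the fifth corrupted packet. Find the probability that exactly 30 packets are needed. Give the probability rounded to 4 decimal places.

Y = trial on which the fifth success occurs; negative binomial, r=5, p=0.09.
P(Y=30) = C(29,4) · p^5 · (1−p)^25
= 23751 · 5.9049e-06 · 0.094631 = 0.013272

0.0133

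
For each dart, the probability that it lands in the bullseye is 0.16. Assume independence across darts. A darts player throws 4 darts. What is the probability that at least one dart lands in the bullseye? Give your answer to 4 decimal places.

0.5021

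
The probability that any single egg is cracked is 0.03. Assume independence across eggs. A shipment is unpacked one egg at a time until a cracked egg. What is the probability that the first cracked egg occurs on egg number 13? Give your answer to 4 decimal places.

Geometric (trials to first success), p = 0.03.
P(Y = 13) = (1−p)^12 · p = 0.69384 · 0.03 = 0.020815

0.0208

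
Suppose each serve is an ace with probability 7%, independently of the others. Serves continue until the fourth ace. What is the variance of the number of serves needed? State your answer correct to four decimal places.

759.1837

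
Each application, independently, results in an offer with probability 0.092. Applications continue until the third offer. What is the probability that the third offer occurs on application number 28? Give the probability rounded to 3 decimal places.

0.024

Y = trial on which the third success occurs; negative binomial, r=3, p=0.092.
P(Y=28) = C(27,2) · p^3 · (1−p)^25
= 351 · 0.00077869 · 0.089567 = 0.02448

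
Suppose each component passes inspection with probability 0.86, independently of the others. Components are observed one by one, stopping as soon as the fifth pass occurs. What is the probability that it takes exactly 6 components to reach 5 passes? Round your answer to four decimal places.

0.3293

Y = trial on which the fifth success occurs; negative binomial, r=5, p=0.86.
P(Y=6) = C(5,4) · p^5 · (1−p)^1
= 5 · 0.47043 · 0.14 = 0.329299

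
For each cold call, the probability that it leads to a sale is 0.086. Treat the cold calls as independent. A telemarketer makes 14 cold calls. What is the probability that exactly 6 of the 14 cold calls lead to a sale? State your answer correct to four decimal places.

0.0006

X ~ Binomial(n=14, p=0.086).
P(X=6) = C(14,6) · p^6 · (1−p)^8
= 3003 · 4.0457e-07 · 0.48705 = 0.000592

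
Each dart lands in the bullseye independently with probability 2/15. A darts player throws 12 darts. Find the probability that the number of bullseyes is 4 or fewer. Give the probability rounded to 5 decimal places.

X ~ Binomial(12, 0.133333); P(X ≤ 4) = Σ C(12,k) p^k (1−p)^(12−k) over k:
  k=0: C(12,0)·0.133333^0·0.866667^12 = 0.1795664
  k=1: C(12,1)·0.133333^1·0.866667^11 = 0.3315072
  k=2: C(12,2)·0.133333^2·0.866667^10 = 0.2805061
  k=3: C(12,3)·0.133333^3·0.866667^9 = 0.1438493
  k=4: C(12,4)·0.133333^4·0.866667^8 = 0.0497940
Total = 0.9852230

0.98522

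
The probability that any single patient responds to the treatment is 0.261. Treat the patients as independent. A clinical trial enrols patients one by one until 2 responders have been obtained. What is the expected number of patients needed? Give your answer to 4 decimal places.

Y = total patients until the second success; negative binomial with r=2, p=0.261.
E[Y] = r / p = 2 / 0.261 = 7.662835

7.6628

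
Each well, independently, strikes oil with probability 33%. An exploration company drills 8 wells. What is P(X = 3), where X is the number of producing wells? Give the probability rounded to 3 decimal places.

0.272

X ~ Binomial(n=8, p=0.33).
P(X=3) = C(8,3) · p^3 · (1−p)^5
= 56 · 0.035937 · 0.13501 = 0.27171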